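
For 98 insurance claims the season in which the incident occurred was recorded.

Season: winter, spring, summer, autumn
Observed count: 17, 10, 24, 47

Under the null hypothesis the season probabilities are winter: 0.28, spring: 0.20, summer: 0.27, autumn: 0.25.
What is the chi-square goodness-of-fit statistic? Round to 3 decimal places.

Expected counts E_i = n·p_i: 98×0.28 = 27.44, 98×0.20 = 19.6, 98×0.27 = 26.46, 98×0.25 = 24.5.
winter: (17 − 27.44)²/27.44 = 108.9936/27.44 = 3.9721
spring: (10 − 19.6)²/19.6 = 92.16/19.6 = 4.7020
summer: (24 − 26.46)²/26.46 = 6.0516/26.46 = 0.2287
autumn: (47 − 24.5)²/24.5 = 506.25/24.5 = 20.6633
Sum = 29.566

29.566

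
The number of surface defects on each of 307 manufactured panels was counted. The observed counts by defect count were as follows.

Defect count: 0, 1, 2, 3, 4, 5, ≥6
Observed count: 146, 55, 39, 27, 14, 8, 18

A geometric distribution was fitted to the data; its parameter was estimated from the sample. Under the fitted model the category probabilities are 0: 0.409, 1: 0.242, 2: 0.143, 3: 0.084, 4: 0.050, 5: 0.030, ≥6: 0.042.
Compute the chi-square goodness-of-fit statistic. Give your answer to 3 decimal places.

Expected counts E_i = n·p_i: 307×0.409 = 125.563, 307×0.242 = 74.294, 307×0.143 = 43.901, 307×0.084 = 25.788, 307×0.050 = 15.35, 307×0.030 = 9.21, 307×0.042 = 12.894.
χ² = (146−125.563)²/125.563 + (55−74.294)²/74.294 + (39−43.901)²/43.901 + (27−25.788)²/25.788 + (14−15.35)²/15.35 + (8−9.21)²/9.21 + (18−12.894)²/12.894
   = 3.3264 + 5.0106 + 0.5471 + 0.0570 + 0.1187 + 0.1590 + 2.0220
Sum = 11.241

11.241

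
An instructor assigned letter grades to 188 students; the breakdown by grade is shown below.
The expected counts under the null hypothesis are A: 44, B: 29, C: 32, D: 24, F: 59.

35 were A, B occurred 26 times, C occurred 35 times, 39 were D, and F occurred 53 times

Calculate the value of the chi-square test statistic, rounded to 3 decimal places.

A: (35 − 44)²/44 = 81/44 = 1.8409
B: (26 − 29)²/29 = 9/29 = 0.3103
C: (35 − 32)²/32 = 9/32 = 0.2813
D: (39 − 24)²/24 = 225/24 = 9.3750
F: (53 − 59)²/59 = 36/59 = 0.6102
Sum = 12.418

12.418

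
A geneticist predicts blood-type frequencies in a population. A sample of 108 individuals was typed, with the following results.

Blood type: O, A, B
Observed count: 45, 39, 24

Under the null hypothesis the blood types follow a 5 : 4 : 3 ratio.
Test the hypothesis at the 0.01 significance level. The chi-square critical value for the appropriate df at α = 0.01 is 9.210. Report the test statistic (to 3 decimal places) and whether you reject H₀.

0.583; do not reject

Ratio total = 12. Expected counts: 108×5/12 = 45, 108×4/12 = 36, 108×3/12 = 27.
O: (45 − 45)²/45 = 0/45 = 0.0000
A: (39 − 36)²/36 = 9/36 = 0.2500
B: (24 − 27)²/27 = 9/27 = 0.3333
Sum = 0.583
df = 2. Since 0.583 < 9.210, we do not reject H₀.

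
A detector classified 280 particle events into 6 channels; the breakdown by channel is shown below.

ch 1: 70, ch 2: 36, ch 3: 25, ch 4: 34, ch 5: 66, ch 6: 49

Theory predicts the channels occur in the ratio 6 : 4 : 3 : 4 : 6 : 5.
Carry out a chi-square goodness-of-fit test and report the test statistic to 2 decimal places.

Ratio total = 28. Expected counts: 280×6/28 = 60, 280×4/28 = 40, 280×3/28 = 30, 280×4/28 = 40, 280×6/28 = 60, 280×5/28 = 50.
cat         O        E   (O−E)²/E
ch 1       70       60      1.667
ch 2       36       40      0.400
ch 3       25       30      0.833
ch 4       34       40      0.900
ch 5       66       60      0.600
ch 6       49       50      0.020
Sum = 4.42

4.42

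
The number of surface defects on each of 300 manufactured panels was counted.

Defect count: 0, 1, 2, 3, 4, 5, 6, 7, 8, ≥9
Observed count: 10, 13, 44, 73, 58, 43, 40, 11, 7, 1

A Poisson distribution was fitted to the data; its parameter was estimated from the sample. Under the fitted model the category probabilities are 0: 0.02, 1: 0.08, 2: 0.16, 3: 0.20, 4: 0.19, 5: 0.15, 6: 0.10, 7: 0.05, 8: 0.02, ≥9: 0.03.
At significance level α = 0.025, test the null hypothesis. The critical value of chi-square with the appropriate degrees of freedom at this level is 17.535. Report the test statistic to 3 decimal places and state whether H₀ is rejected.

22.643; reject

Expected counts E_i = n·p_i: 300×0.02 = 6, 300×0.08 = 24, 300×0.16 = 48, 300×0.20 = 60, 300×0.19 = 57, 300×0.15 = 45, 300×0.10 = 30, 300×0.05 = 15, 300×0.02 = 6, 300×0.03 = 9.
cat         O        E   (O−E)²/E
0          10        6     2.6667
1          13       24     5.0417
2          44       48     0.3333
3          73       60     2.8167
4          58       57     0.0175
5          43       45     0.0889
6          40       30     3.3333
7          11       15     1.0667
8           7        6     0.1667
≥9          1        9     7.1111
Sum = 22.643
df = 8. Since 22.643 > 17.535, we reject H₀.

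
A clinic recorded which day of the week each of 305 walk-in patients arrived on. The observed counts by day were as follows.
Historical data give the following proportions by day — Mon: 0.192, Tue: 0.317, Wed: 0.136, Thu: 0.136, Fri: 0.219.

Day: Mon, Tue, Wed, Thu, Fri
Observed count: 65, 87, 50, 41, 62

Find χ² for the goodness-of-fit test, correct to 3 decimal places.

Expected counts E_i = n·p_i: 305×0.192 = 58.56, 305×0.317 = 96.685, 305×0.136 = 41.48, 305×0.136 = 41.48, 305×0.219 = 66.795.
cat         O        E   (O−E)²/E
Mon        65    58.56     0.7082
Tue        87   96.685     0.9702
Wed        50    41.48     1.7500
Thu        41    41.48     0.0056
Fri        62   66.795     0.3442
Sum = 3.778

3.778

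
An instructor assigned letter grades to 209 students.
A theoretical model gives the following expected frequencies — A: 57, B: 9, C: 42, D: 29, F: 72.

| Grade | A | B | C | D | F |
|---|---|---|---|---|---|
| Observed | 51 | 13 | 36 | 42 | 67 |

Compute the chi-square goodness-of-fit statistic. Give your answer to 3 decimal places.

9.441

cat         O        E   (O−E)²/E
A          51       57     0.6316
B          13        9     1.7778
C          36       42     0.8571
D          42       29     5.8276
F          67       72     0.3472
Sum = 9.441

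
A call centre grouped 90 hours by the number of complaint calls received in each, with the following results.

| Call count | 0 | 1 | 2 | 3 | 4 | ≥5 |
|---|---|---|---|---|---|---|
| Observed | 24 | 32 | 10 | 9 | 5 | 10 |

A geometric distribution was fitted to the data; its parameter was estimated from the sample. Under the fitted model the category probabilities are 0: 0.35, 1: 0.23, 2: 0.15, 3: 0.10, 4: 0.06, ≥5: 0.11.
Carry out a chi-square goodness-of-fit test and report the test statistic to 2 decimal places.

8.89

Expected counts E_i = n·p_i: 90×0.35 = 31.5, 90×0.23 = 20.7, 90×0.15 = 13.5, 90×0.10 = 9, 90×0.06 = 5.4, 90×0.11 = 9.9.
cat         O        E   (O−E)²/E
0          24     31.5      1.786
1          32     20.7      6.169
2          10     13.5      0.907
3           9        9      0.000
4           5      5.4      0.030
≥5         10      9.9      0.001
Sum = 8.89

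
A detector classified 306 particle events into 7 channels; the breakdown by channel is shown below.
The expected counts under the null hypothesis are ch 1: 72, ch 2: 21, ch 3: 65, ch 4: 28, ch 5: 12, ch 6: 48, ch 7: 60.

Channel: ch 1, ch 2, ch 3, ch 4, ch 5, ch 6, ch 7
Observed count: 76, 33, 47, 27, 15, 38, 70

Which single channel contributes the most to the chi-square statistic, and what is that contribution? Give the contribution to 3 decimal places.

ch 2, 6.857

cat         O        E   (O−E)²/E
ch 1       76       72     0.2222
ch 2       33       21     6.8571
ch 3       47       65     4.9846
ch 4       27       28     0.0357
ch 5       15       12     0.7500
ch 6       38       48     2.0833
ch 7       70       60     1.6667
The largest term is for ch 2: 6.857.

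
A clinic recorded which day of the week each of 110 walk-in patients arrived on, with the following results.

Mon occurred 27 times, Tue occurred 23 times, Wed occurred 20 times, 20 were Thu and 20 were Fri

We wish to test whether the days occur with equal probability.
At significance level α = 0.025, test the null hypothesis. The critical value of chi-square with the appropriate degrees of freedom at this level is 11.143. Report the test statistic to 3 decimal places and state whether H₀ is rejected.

Under H₀ each category has probability 1/5, so each expected count is 110/5 = 22.
cat         O        E   (O−E)²/E
Mon        27       22     1.1364
Tue        23       22     0.0455
Wed        20       22     0.1818
Thu        20       22     0.1818
Fri        20       22     0.1818
Sum = 1.727
df = 4. Since 1.727 < 11.143, we do not reject H₀.

1.727; do not reject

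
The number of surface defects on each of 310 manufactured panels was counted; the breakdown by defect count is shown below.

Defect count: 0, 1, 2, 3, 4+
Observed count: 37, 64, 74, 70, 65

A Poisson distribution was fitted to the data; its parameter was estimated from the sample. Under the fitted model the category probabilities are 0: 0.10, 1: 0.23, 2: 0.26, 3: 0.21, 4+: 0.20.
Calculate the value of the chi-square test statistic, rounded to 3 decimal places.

2.963

Expected counts E_i = n·p_i: 310×0.10 = 31, 310×0.23 = 71.3, 310×0.26 = 80.6, 310×0.21 = 65.1, 310×0.20 = 62.
χ² = (37−31)²/31 + (64−71.3)²/71.3 + (74−80.6)²/80.6 + (70−65.1)²/65.1 + (65−62)²/62
   = 1.1613 + 0.7474 + 0.5404 + 0.3688 + 0.1452
Sum = 2.963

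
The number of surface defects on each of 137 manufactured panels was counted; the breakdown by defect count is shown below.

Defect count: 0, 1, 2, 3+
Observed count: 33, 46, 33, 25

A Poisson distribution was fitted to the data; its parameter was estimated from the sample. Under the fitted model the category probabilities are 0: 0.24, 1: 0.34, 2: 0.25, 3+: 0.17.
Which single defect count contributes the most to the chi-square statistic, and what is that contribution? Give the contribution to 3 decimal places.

3+, 0.126

Expected counts E_i = n·p_i: 137×0.24 = 32.88, 137×0.34 = 46.58, 137×0.25 = 34.25, 137×0.17 = 23.29.
χ² = (33−32.88)²/32.88 + (46−46.58)²/46.58 + (33−34.25)²/34.25 + (25−23.29)²/23.29
   = 0.0004 + 0.0072 + 0.0456 + 0.1256
The largest term is for 3+: 0.126.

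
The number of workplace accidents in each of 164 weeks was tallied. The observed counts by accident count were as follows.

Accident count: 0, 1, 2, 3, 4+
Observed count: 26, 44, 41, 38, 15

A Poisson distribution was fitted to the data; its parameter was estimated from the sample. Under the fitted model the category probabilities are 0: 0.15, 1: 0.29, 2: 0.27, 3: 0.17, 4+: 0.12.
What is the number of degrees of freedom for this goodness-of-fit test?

There are k = 5 categories and 1 parameter estimated from the data, so df = 5 − 1 − 1 = 3.

3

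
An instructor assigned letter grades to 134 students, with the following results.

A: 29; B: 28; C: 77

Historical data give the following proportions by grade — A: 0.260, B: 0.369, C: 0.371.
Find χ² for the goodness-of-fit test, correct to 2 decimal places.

25.26

Expected counts E_i = n·p_i: 134×0.260 = 34.84, 134×0.369 = 49.446, 134×0.371 = 49.714.
χ² = (29−34.84)²/34.84 + (28−49.446)²/49.446 + (77−49.714)²/49.714
   = 0.979 + 9.302 + 14.976
Sum = 25.26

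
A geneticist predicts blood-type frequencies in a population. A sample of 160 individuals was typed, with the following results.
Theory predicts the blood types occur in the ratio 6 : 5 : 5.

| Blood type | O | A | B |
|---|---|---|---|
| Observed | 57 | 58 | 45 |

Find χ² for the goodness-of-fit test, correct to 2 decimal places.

Ratio total = 16. Expected counts: 160×6/16 = 60, 160×5/16 = 50, 160×5/16 = 50.
cat         O        E   (O−E)²/E
O          57       60      0.150
A          58       50      1.280
B          45       50      0.500
Sum = 1.93

1.93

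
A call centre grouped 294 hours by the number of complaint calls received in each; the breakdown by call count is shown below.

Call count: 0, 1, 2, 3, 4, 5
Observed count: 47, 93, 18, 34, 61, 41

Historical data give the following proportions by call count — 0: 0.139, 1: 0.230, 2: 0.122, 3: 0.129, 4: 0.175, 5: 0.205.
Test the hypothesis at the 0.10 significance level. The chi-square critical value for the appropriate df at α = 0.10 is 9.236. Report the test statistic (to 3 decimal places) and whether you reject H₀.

27.688; reject

Expected counts E_i = n·p_i: 294×0.139 = 40.866, 294×0.230 = 67.62, 294×0.122 = 35.868, 294×0.129 = 37.926, 294×0.175 = 51.45, 294×0.205 = 60.27.
χ² = (47−40.866)²/40.866 + (93−67.62)²/67.62 + (18−35.868)²/35.868 + (34−37.926)²/37.926 + (61−51.45)²/51.45 + (41−60.27)²/60.27
   = 0.9207 + 9.5259 + 8.9011 + 0.4064 + 1.7726 + 6.1612
Sum = 27.688
df = 5. Since 27.688 > 9.236, we reject H₀.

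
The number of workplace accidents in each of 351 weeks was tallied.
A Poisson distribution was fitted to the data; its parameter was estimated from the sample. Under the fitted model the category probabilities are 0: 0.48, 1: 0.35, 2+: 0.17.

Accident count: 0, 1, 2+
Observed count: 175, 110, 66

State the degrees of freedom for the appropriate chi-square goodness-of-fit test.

1

There are k = 3 categories and 1 parameter estimated from the data, so df = 3 − 1 − 1 = 1.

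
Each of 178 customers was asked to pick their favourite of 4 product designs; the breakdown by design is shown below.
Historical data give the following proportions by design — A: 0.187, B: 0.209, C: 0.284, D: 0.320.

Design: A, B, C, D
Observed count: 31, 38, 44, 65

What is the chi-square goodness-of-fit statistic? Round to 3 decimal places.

Expected counts E_i = n·p_i: 178×0.187 = 33.286, 178×0.209 = 37.202, 178×0.284 = 50.552, 178×0.320 = 56.96.
cat         O        E   (O−E)²/E
A          31   33.286     0.1570
B          38   37.202     0.0171
C          44   50.552     0.8492
D          65    56.96     1.1349
Sum = 2.158

2.158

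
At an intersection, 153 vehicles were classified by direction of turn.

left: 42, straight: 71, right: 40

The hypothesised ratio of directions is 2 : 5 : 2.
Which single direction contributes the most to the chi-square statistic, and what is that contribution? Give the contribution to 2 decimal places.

Ratio total = 9. Expected counts: 153×2/9 = 34, 153×5/9 = 85, 153×2/9 = 34.
χ² = (42−34)²/34 + (71−85)²/85 + (40−34)²/34
   = 1.882 + 2.306 + 1.059
The largest term is for straight: 2.31.

straight, 2.31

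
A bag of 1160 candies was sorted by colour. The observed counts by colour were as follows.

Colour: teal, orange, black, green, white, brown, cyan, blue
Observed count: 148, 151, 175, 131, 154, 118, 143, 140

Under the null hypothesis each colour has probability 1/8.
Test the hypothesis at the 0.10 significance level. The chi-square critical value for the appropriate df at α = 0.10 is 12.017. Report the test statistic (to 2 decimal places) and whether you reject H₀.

Expected count for each of the 8 categories: 1160/8 = 145.
χ² = (148−145)²/145 + (151−145)²/145 + (175−145)²/145 + (131−145)²/145 + (154−145)²/145 + (118−145)²/145 + (143−145)²/145 + (140−145)²/145
   = 0.062 + 0.248 + 6.207 + 1.352 + 0.559 + 5.028 + 0.028 + 0.172
Sum = 13.66
df = 7. Since 13.66 > 12.017, we reject H₀.

13.66; reject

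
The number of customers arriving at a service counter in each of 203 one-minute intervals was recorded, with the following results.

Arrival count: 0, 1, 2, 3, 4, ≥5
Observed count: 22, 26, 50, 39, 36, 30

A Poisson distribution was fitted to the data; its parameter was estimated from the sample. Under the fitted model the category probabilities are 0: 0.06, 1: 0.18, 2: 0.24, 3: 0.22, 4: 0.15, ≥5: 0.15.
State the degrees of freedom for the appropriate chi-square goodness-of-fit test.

There are k = 6 categories and 1 parameter estimated from the data, so df = 6 − 1 − 1 = 4.

4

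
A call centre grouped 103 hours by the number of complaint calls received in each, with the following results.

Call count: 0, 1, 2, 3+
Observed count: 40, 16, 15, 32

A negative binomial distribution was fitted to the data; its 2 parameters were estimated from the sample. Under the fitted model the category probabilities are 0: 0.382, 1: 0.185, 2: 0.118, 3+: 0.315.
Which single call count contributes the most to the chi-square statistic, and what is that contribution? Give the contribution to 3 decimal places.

Expected counts E_i = n·p_i: 103×0.382 = 39.346, 103×0.185 = 19.055, 103×0.118 = 12.154, 103×0.315 = 32.445.
χ² = (40−39.346)²/39.346 + (16−19.055)²/19.055 + (15−12.154)²/12.154 + (32−32.445)²/32.445
   = 0.0109 + 0.4898 + 0.6664 + 0.0061
The largest term is for 2: 0.666.

2, 0.666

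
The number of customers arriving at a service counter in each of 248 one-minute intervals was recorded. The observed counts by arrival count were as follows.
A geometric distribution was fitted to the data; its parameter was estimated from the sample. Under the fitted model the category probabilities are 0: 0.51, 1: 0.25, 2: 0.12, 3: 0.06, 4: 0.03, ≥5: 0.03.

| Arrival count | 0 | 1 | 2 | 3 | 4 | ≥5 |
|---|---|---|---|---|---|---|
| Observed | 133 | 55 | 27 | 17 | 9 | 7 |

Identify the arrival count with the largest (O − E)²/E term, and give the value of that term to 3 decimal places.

Expected counts E_i = n·p_i: 248×0.51 = 126.48, 248×0.25 = 62, 248×0.12 = 29.76, 248×0.06 = 14.88, 248×0.03 = 7.44, 248×0.03 = 7.44.
χ² = (133−126.48)²/126.48 + (55−62)²/62 + (27−29.76)²/29.76 + (17−14.88)²/14.88 + (9−7.44)²/7.44 + (7−7.44)²/7.44
   = 0.3361 + 0.7903 + 0.2560 + 0.3020 + 0.3271 + 0.0260
The largest term is for 1: 0.790.

1, 0.790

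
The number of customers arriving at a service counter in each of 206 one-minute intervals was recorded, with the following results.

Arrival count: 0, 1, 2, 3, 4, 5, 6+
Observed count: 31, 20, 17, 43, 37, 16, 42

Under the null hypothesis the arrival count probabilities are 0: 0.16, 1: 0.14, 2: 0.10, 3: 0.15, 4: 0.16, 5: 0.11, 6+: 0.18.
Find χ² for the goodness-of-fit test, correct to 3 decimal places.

11.299

Expected counts E_i = n·p_i: 206×0.16 = 32.96, 206×0.14 = 28.84, 206×0.10 = 20.6, 206×0.15 = 30.9, 206×0.16 = 32.96, 206×0.11 = 22.66, 206×0.18 = 37.08.
0: (31 − 32.96)²/32.96 = 3.8416/32.96 = 0.1166
1: (20 − 28.84)²/28.84 = 78.1456/28.84 = 2.7096
2: (17 − 20.6)²/20.6 = 12.96/20.6 = 0.6291
3: (43 − 30.9)²/30.9 = 146.41/30.9 = 4.7382
4: (37 − 32.96)²/32.96 = 16.3216/32.96 = 0.4952
5: (16 − 22.66)²/22.66 = 44.3556/22.66 = 1.9574
6+: (42 − 37.08)²/37.08 = 24.2064/37.08 = 0.6528
Sum = 11.299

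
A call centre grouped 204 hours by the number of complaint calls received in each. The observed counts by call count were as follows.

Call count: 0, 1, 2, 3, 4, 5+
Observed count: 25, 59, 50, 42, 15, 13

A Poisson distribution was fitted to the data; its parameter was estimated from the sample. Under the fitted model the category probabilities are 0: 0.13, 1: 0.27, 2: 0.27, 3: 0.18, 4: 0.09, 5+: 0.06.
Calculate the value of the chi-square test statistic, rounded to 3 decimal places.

2.256

Expected counts E_i = n·p_i: 204×0.13 = 26.52, 204×0.27 = 55.08, 204×0.27 = 55.08, 204×0.18 = 36.72, 204×0.09 = 18.36, 204×0.06 = 12.24.
cat         O        E   (O−E)²/E
0          25    26.52     0.0871
1          59    55.08     0.2790
2          50    55.08     0.4685
3          42    36.72     0.7592
4          15    18.36     0.6149
5+         13    12.24     0.0472
Sum = 2.256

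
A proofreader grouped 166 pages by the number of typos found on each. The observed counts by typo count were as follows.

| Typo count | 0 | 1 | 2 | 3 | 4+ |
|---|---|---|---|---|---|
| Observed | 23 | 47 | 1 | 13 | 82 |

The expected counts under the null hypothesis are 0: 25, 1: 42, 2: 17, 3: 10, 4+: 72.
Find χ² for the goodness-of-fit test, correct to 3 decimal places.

18.103

cat         O        E   (O−E)²/E
0          23       25     0.1600
1          47       42     0.5952
2           1       17    15.0588
3          13       10     0.9000
4+         82       72     1.3889
Sum = 18.103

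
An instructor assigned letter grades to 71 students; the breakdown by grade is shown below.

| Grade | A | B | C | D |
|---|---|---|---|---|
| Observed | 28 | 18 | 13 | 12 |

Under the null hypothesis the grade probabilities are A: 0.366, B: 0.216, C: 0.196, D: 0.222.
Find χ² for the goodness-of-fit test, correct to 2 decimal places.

Expected counts E_i = n·p_i: 71×0.366 = 25.986, 71×0.216 = 15.336, 71×0.196 = 13.916, 71×0.222 = 15.762.
cat         O        E   (O−E)²/E
A          28   25.986      0.156
B          18   15.336      0.463
C          13   13.916      0.060
D          12   15.762      0.898
Sum = 1.58

1.58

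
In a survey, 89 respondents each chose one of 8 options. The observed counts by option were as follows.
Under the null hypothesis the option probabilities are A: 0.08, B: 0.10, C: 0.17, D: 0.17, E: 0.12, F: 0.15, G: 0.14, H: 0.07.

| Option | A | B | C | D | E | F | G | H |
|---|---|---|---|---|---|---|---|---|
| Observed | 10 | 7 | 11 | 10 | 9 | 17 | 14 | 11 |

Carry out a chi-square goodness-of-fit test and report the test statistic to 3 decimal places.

Expected counts E_i = n·p_i: 89×0.08 = 7.12, 89×0.10 = 8.9, 89×0.17 = 15.13, 89×0.17 = 15.13, 89×0.12 = 10.68, 89×0.15 = 13.35, 89×0.14 = 12.46, 89×0.07 = 6.23.
χ² = (10−7.12)²/7.12 + (7−8.9)²/8.9 + (11−15.13)²/15.13 + (10−15.13)²/15.13 + (9−10.68)²/10.68 + (17−13.35)²/13.35 + (14−12.46)²/12.46 + (11−6.23)²/6.23
   = 1.1649 + 0.4056 + 1.1274 + 1.7394 + 0.2643 + 0.9979 + 0.1903 + 3.6522
Sum = 9.542

9.542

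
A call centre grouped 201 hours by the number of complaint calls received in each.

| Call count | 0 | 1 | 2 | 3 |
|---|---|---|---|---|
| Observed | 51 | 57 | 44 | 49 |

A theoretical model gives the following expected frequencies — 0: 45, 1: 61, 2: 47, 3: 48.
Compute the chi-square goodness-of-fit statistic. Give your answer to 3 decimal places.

1.275

0: (51 − 45)²/45 = 36/45 = 0.8000
1: (57 − 61)²/61 = 16/61 = 0.2623
2: (44 − 47)²/47 = 9/47 = 0.1915
3: (49 − 48)²/48 = 1/48 = 0.0208
Sum = 1.275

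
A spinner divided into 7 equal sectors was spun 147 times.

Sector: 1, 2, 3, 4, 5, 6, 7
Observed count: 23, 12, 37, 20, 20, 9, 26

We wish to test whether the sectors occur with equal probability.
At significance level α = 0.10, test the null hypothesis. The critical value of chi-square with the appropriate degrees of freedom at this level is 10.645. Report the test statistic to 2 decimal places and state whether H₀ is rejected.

24.38; reject

Expected count for each of the 7 categories: 147/7 = 21.
1: (23 − 21)²/21 = 4/21 = 0.190
2: (12 − 21)²/21 = 81/21 = 3.857
3: (37 − 21)²/21 = 256/21 = 12.190
4: (20 − 21)²/21 = 1/21 = 0.048
5: (20 − 21)²/21 = 1/21 = 0.048
6: (9 − 21)²/21 = 144/21 = 6.857
7: (26 − 21)²/21 = 25/21 = 1.190
Sum = 24.38
df = 6. Since 24.38 > 10.645, we reject H₀.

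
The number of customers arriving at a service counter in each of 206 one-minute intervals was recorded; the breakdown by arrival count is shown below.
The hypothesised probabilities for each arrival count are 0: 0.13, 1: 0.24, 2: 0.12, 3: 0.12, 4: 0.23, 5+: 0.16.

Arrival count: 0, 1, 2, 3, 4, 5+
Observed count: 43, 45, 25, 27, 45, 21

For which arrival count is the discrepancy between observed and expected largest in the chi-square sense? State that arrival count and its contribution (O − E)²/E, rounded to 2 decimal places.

0, 9.82

Expected counts E_i = n·p_i: 206×0.13 = 26.78, 206×0.24 = 49.44, 206×0.12 = 24.72, 206×0.12 = 24.72, 206×0.23 = 47.38, 206×0.16 = 32.96.
cat         O        E   (O−E)²/E
0          43    26.78      9.824
1          45    49.44      0.399
2          25    24.72      0.003
3          27    24.72      0.210
4          45    47.38      0.120
5+         21    32.96      4.340
The largest term is for 0: 9.82.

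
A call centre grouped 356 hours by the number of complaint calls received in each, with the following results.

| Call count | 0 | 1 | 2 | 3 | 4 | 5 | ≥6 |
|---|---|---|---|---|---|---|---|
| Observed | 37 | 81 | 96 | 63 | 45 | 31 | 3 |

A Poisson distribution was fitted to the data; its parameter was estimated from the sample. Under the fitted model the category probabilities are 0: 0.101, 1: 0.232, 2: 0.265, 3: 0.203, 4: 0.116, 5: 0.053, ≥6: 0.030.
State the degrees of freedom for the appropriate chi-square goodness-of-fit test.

There are k = 7 categories and 1 parameter estimated from the data, so df = 7 − 1 − 1 = 5.

5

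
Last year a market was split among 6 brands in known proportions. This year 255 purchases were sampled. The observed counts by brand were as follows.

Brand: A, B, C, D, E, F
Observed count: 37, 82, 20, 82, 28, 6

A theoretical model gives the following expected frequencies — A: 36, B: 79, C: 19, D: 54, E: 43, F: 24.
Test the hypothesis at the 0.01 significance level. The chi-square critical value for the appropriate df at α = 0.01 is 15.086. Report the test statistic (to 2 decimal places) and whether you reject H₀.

cat         O        E   (O−E)²/E
A          37       36      0.028
B          82       79      0.114
C          20       19      0.053
D          82       54     14.519
E          28       43      5.233
F           6       24     13.500
Sum = 33.45
df = 5. Since 33.45 > 15.086, we reject H₀.

33.45; reject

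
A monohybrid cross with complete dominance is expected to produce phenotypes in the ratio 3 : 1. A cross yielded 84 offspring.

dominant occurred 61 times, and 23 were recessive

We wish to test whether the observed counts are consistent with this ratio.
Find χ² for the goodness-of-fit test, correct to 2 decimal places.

0.25

Ratio total = 4. Expected counts: 84×3/4 = 63, 84×1/4 = 21.
dominant: (61 − 63)²/63 = 4/63 = 0.063
recessive: (23 − 21)²/21 = 4/21 = 0.190
Sum = 0.25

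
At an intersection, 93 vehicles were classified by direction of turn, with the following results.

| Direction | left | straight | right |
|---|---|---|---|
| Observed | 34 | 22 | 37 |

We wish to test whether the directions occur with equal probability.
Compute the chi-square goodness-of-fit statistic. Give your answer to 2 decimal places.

Expected count for each of the 3 categories: 93/3 = 31.
χ² = (34−31)²/31 + (22−31)²/31 + (37−31)²/31
   = 0.290 + 2.613 + 1.161
Sum = 4.06

4.06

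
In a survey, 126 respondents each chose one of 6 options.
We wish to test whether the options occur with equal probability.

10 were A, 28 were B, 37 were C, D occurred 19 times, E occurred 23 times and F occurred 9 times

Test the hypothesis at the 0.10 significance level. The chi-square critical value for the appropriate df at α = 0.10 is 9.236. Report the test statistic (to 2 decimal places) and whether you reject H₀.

27.52; reject

Under H₀ each category has probability 1/6, so each expected count is 126/6 = 21.
χ² = (10−21)²/21 + (28−21)²/21 + (37−21)²/21 + (19−21)²/21 + (23−21)²/21 + (9−21)²/21
   = 5.762 + 2.333 + 12.190 + 0.190 + 0.190 + 6.857
Sum = 27.52
df = 5. Since 27.52 > 9.236, we reject H₀.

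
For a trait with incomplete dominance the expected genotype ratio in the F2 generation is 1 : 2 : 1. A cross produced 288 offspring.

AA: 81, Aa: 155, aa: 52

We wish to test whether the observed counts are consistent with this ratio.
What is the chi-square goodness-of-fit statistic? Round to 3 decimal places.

7.521

Ratio total = 4. Expected counts: 288×1/4 = 72, 288×2/4 = 144, 288×1/4 = 72.
AA: (81 − 72)²/72 = 81/72 = 1.1250
Aa: (155 − 144)²/144 = 121/144 = 0.8403
aa: (52 − 72)²/72 = 400/72 = 5.5556
Sum = 7.521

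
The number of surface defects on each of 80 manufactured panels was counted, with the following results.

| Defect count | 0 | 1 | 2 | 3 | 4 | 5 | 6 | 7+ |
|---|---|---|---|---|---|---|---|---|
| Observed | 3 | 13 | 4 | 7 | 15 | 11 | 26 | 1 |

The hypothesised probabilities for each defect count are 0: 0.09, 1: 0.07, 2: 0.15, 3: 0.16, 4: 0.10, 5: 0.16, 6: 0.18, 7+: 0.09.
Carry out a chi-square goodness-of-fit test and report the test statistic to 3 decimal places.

41.251

Expected counts E_i = n·p_i: 80×0.09 = 7.2, 80×0.07 = 5.6, 80×0.15 = 12, 80×0.16 = 12.8, 80×0.10 = 8, 80×0.16 = 12.8, 80×0.18 = 14.4, 80×0.09 = 7.2.
0: (3 − 7.2)²/7.2 = 17.64/7.2 = 2.4500
1: (13 − 5.6)²/5.6 = 54.76/5.6 = 9.7786
2: (4 − 12)²/12 = 64/12 = 5.3333
3: (7 − 12.8)²/12.8 = 33.64/12.8 = 2.6281
4: (15 − 8)²/8 = 49/8 = 6.1250
5: (11 − 12.8)²/12.8 = 3.24/12.8 = 0.2531
6: (26 − 14.4)²/14.4 = 134.56/14.4 = 9.3444
7+: (1 − 7.2)²/7.2 = 38.44/7.2 = 5.3389
Sum = 41.251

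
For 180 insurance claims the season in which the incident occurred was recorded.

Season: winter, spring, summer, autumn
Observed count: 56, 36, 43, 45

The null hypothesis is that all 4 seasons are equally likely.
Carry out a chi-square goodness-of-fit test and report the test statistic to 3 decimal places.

4.578

Under H₀ each category has probability 1/4, so each expected count is 180/4 = 45.
winter: (56 − 45)²/45 = 121/45 = 2.6889
spring: (36 − 45)²/45 = 81/45 = 1.8000
summer: (43 − 45)²/45 = 4/45 = 0.0889
autumn: (45 − 45)²/45 = 0/45 = 0.0000
Sum = 4.578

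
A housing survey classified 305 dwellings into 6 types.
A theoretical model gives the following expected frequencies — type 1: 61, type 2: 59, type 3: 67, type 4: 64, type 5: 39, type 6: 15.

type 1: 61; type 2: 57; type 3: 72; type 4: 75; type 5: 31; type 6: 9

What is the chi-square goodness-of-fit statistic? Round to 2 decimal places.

6.37

cat         O        E   (O−E)²/E
type 1     61       61      0.000
type 2     57       59      0.068
type 3     72       67      0.373
type 4     75       64      1.891
type 5     31       39      1.641
type 6      9       15      2.400
Sum = 6.37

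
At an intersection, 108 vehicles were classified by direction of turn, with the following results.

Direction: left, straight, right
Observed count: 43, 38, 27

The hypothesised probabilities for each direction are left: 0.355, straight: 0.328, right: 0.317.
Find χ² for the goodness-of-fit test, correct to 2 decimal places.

Expected counts E_i = n·p_i: 108×0.355 = 38.34, 108×0.328 = 35.424, 108×0.317 = 34.236.
left: (43 − 38.34)²/38.34 = 21.7156/38.34 = 0.566
straight: (38 − 35.424)²/35.424 = 6.635776/35.424 = 0.187
right: (27 − 34.236)²/34.236 = 52.359696/34.236 = 1.529
Sum = 2.28

2.28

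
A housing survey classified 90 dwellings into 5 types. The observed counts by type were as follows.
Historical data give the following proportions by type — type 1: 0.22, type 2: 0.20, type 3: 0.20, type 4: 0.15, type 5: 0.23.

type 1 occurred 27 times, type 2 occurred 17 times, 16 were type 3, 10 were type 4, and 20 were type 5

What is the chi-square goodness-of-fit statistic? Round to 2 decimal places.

Expected counts E_i = n·p_i: 90×0.22 = 19.8, 90×0.20 = 18, 90×0.20 = 18, 90×0.15 = 13.5, 90×0.23 = 20.7.
cat         O        E   (O−E)²/E
type 1     27     19.8      2.618
type 2     17       18      0.056
type 3     16       18      0.222
type 4     10     13.5      0.907
type 5     20     20.7      0.024
Sum = 3.83

3.83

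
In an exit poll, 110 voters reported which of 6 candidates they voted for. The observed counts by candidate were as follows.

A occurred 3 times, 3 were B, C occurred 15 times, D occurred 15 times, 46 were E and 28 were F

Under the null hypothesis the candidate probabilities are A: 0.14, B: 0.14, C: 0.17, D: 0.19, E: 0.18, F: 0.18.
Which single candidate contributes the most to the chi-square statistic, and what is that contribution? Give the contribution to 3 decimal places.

Expected counts E_i = n·p_i: 110×0.14 = 15.4, 110×0.14 = 15.4, 110×0.17 = 18.7, 110×0.19 = 20.9, 110×0.18 = 19.8, 110×0.18 = 19.8.
cat         O        E   (O−E)²/E
A           3     15.4     9.9844
B           3     15.4     9.9844
C          15     18.7     0.7321
D          15     20.9     1.6656
E          46     19.8    34.6687
F          28     19.8     3.3960
The largest term is for E: 34.669.

E, 34.669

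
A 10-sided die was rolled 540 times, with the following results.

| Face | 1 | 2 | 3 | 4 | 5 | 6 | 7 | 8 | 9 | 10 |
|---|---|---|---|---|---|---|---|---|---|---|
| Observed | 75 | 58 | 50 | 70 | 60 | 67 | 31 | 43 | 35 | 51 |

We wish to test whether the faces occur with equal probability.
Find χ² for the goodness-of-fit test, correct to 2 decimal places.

Expected count for each of the 10 categories: 540/10 = 54.
cat         O        E   (O−E)²/E
1          75       54      8.167
2          58       54      0.296
3          50       54      0.296
4          70       54      4.741
5          60       54      0.667
6          67       54      3.130
7          31       54      9.796
8          43       54      2.241
9          35       54      6.685
10         51       54      0.167
Sum = 36.19

36.19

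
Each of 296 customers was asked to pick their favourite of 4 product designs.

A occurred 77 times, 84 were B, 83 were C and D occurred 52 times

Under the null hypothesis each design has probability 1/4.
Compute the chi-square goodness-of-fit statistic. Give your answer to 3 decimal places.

9.108

Expected count for each of the 4 categories: 296/4 = 74.
χ² = (77−74)²/74 + (84−74)²/74 + (83−74)²/74 + (52−74)²/74
   = 0.1216 + 1.3514 + 1.0946 + 6.5405
Sum = 9.108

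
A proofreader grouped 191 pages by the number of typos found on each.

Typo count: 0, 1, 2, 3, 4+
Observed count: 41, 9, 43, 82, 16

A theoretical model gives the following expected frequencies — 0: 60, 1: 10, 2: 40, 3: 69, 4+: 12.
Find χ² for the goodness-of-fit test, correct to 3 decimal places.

10.124

cat         O        E   (O−E)²/E
0          41       60     6.0167
1           9       10     0.1000
2          43       40     0.2250
3          82       69     2.4493
4+         16       12     1.3333
Sum = 10.124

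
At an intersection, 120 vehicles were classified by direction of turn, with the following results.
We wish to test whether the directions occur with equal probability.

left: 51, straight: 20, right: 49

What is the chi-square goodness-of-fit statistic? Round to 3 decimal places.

15.050

Under H₀ each category has probability 1/3, so each expected count is 120/3 = 40.
χ² = (51−40)²/40 + (20−40)²/40 + (49−40)²/40
   = 3.0250 + 10.0000 + 2.0250
Sum = 15.050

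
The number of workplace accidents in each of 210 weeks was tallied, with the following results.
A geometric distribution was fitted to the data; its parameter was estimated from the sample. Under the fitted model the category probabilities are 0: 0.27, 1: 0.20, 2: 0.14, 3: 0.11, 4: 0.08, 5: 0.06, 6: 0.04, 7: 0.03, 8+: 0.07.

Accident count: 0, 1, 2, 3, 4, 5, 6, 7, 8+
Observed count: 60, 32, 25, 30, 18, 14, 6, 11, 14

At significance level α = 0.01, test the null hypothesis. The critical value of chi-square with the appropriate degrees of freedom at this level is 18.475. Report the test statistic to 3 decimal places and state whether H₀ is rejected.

9.759; do not reject

Expected counts E_i = n·p_i: 210×0.27 = 56.7, 210×0.20 = 42, 210×0.14 = 29.4, 210×0.11 = 23.1, 210×0.08 = 16.8, 210×0.06 = 12.6, 210×0.04 = 8.4, 210×0.03 = 6.3, 210×0.07 = 14.7.
χ² = (60−56.7)²/56.7 + (32−42)²/42 + (25−29.4)²/29.4 + (30−23.1)²/23.1 + (18−16.8)²/16.8 + (14−12.6)²/12.6 + (6−8.4)²/8.4 + (11−6.3)²/6.3 + (14−14.7)²/14.7
   = 0.1921 + 2.3810 + 0.6585 + 2.0610 + 0.0857 + 0.1556 + 0.6857 + 3.5063 + 0.0333
Sum = 9.759
df = 7. Since 9.759 < 18.475, we do not reject H₀.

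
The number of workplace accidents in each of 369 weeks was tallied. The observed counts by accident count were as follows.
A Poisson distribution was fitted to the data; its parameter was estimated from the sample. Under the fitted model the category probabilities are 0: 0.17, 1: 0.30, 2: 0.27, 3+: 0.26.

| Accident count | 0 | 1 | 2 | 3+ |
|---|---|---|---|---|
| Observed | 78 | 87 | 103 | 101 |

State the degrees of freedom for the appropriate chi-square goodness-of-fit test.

2

There are k = 4 categories and 1 parameter estimated from the data, so df = 4 − 1 − 1 = 2.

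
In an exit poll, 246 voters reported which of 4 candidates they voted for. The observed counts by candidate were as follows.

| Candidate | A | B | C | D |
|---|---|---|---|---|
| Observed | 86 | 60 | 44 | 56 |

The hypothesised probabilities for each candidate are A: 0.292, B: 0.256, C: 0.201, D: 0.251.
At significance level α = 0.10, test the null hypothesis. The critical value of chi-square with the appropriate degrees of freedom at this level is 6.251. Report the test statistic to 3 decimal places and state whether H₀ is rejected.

4.070; do not reject

Expected counts E_i = n·p_i: 246×0.292 = 71.832, 246×0.256 = 62.976, 246×0.201 = 49.446, 246×0.251 = 61.746.
A: (86 − 71.832)²/71.832 = 200.732224/71.832 = 2.7945
B: (60 − 62.976)²/62.976 = 8.856576/62.976 = 0.1406
C: (44 − 49.446)²/49.446 = 29.658916/49.446 = 0.5998
D: (56 − 61.746)²/61.746 = 33.016516/61.746 = 0.5347
Sum = 4.070
df = 3. Since 4.070 < 6.251, we do not reject H₀.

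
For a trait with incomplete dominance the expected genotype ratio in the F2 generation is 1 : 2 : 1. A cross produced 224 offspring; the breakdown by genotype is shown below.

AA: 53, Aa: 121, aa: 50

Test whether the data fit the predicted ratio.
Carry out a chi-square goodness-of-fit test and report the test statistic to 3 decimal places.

Ratio total = 4. Expected counts: 224×1/4 = 56, 224×2/4 = 112, 224×1/4 = 56.
χ² = (53−56)²/56 + (121−112)²/112 + (50−56)²/56
   = 0.1607 + 0.7232 + 0.6429
Sum = 1.527

1.527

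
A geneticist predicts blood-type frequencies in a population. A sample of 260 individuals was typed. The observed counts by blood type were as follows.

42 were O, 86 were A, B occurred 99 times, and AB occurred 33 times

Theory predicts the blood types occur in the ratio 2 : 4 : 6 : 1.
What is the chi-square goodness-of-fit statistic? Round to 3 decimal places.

12.675

Ratio total = 13. Expected counts: 260×2/13 = 40, 260×4/13 = 80, 260×6/13 = 120, 260×1/13 = 20.
χ² = (42−40)²/40 + (86−80)²/80 + (99−120)²/120 + (33−20)²/20
   = 0.1000 + 0.4500 + 3.6750 + 8.4500
Sum = 12.675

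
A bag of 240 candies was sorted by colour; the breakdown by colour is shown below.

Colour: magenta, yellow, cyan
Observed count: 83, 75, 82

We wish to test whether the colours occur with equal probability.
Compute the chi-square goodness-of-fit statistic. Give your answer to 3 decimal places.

Expected count for each of the 3 categories: 240/3 = 80.
magenta: (83 − 80)²/80 = 9/80 = 0.1125
yellow: (75 − 80)²/80 = 25/80 = 0.3125
cyan: (82 − 80)²/80 = 4/80 = 0.0500
Sum = 0.475

0.475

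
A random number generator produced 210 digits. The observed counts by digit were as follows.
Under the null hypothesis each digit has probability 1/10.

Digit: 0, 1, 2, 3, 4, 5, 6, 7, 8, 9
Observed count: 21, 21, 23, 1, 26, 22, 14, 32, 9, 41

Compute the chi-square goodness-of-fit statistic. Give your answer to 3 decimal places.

54.476

Under H₀ each category has probability 1/10, so each expected count is 210/10 = 21.
cat         O        E   (O−E)²/E
0          21       21     0.0000
1          21       21     0.0000
2          23       21     0.1905
3           1       21    19.0476
4          26       21     1.1905
5          22       21     0.0476
6          14       21     2.3333
7          32       21     5.7619
8           9       21     6.8571
9          41       21    19.0476
Sum = 54.476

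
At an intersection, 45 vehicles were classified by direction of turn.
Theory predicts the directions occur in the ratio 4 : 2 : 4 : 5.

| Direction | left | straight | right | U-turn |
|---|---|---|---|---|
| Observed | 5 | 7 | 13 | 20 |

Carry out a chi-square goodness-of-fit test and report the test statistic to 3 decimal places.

6.000

Ratio total = 15. Expected counts: 45×4/15 = 12, 45×2/15 = 6, 45×4/15 = 12, 45×5/15 = 15.
left: (5 − 12)²/12 = 49/12 = 4.0833
straight: (7 − 6)²/6 = 1/6 = 0.1667
right: (13 − 12)²/12 = 1/12 = 0.0833
U-turn: (20 − 15)²/15 = 25/15 = 1.6667
Sum = 6.000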